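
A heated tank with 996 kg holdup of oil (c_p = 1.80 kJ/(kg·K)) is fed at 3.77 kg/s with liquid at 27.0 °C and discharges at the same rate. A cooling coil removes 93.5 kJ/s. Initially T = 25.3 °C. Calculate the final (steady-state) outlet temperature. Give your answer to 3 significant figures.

First-law balance (no shaft work): M c_p dT/dt = ṁ c_p (T_in − T) − 93.5.
At steady state dT/dt = 0 ⇒ T_ss = T_in − Q̇/(ṁ c_p) = 27.0 − 93.5/(3.77·1.80) = 13.222 °C.

13.2 °C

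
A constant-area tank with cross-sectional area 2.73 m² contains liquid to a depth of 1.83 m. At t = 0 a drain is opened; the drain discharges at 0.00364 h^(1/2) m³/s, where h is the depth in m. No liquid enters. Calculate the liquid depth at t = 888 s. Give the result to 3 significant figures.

A dh/dt = −Q_out = −0.00364 √h.
∫ h^(−1/2) dh = −(0.00364/A) ∫ dt, giving 2√h = 2√h₀ − (0.00364/A) t.
√h = √1.83 − 0.00364·888/(2·2.73) = 1.3528 − 0.59200 = 0.76077.
h = 0.76077² = 0.57878 m.

0.579 m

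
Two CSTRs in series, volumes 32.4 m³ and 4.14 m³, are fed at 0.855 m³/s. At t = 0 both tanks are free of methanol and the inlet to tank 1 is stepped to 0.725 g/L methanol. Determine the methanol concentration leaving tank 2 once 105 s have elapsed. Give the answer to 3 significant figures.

Time constants: τᵢ = Vᵢ/Q for each well-mixed tank.
τ₁ = 32.4/0.855 = 37.895 s; τ₂ = 4.14/0.855 = 4.8421 s.
Tank 1: C₁ = C_in(1 − e^(−t/τ₁)). Tank 2 (τ₁ ≠ τ₂): C₂ = C_in[1 − (τ₁ e^(−t/τ₁) − τ₂ e^(−t/τ₂))/(τ₁ − τ₂)].
At t = 105: e^(−t/τ₁) = 0.062610, e^(−t/τ₂) = 3.8231e-10.
C₂ = 0.725·[1 − (37.895·0.062610 − 4.8421·3.8231e-10)/(33.053)] = 0.725·0.92822 = 0.67296 g/L.

0.673 g/L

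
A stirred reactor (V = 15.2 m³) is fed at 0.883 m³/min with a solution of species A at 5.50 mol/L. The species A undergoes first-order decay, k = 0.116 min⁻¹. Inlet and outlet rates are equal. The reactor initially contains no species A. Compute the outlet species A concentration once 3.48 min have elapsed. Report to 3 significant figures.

0.834 mol/L

Accumulation = in − out − consumed: V dC/dt = Q C_in − Q C − k V C.
This is linear with rate a = Q/V + k = 0.17409 min⁻¹.
C_ss = Q C_in/(Q + kV) = 1.8353 mol/L; C(t) = C_ss + (C₀ − C_ss) e^(−a t).
C(3.48) = 1.8353 + (-1.8353)·e^(−0.17409·3.48) = 1.8353 + (-1.8353)·0.54562 = 0.83392 mol/L.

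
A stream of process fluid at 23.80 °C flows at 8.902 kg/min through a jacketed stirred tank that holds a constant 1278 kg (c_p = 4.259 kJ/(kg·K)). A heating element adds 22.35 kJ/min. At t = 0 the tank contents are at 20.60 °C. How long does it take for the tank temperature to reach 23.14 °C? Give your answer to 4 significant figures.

159.3 min

M c_p dT/dt = ṁ c_p (T_in − T) + Q̇.
τ = M/ṁ = 143.563 min; T_ss = T_in + Q̇/(ṁ c_p) = 24.3895 °C.
T(t) = T_ss + (T₀ − T_ss) e^(−t/τ). Set T = 23.14:
e^(−t/τ) = (23.14 − 24.3895)/(20.60 − 24.3895) = 0.329727
t = −143.563 · ln(0.329727) = 159.282 min.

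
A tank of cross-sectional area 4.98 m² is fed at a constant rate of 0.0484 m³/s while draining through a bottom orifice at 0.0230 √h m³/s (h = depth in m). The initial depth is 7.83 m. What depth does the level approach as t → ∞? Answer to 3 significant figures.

Level balance: A dh/dt = 0.0484 − 0.0230 √h. Setting dh/dt = 0:
Q_in = 0.0230 √h_ss ⇒ √h_ss = 0.0484/0.0230 = 2.1043.
h_ss = 2.1043² = 4.4283 m. (Since h₀ = 7.83 m > h_ss, the level will fall toward this value.)

4.43 m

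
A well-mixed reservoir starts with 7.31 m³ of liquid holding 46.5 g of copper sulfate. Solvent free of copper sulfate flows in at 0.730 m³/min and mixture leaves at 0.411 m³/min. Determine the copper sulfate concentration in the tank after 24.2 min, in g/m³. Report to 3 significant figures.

1.22 g/m³

Let m(t) be the amount of copper sulfate. Volume: V(t) = V₀ + (Q_in − Q_out) t = 7.31 + 0.31900 t; V(24.2) = 15.030 m³.
Species balance (pure solvent in): dm/dt = −Q_out · m/V(t).
dm/m = −Q_out dt/(V₀ + 0.31900 t); integrating gives ln(m/m₀) = −(Q_out/(Q_in−Q_out)) ln(V/V₀).
m = m₀ (V₀/V)^(Q_out/(Q_in−Q_out)) = 46.5 × (7.31/15.030)^(1.2884) = 18.371 g.
C = m/V = 18.371/15.030 = 1.2223 g/m³.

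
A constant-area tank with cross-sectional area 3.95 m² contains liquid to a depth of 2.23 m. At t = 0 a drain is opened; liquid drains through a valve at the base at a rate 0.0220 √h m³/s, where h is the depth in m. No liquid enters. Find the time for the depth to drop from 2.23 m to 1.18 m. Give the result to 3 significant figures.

146 s

Accumulation of liquid (constant cross-section A): A dh/dt = −0.0220 √h.
This is separable: 2 d(√h)/dt = −0.0220/A, so √h = √h₀ − (0.0220/(2A)) t.
t = 2A(√h₀ − √h)/0.0220 = 2·3.95·(√2.23 − √1.18)/0.0220
  = 7.9000 × (1.4933 − 1.0863) / 0.0220 = 146.16 s.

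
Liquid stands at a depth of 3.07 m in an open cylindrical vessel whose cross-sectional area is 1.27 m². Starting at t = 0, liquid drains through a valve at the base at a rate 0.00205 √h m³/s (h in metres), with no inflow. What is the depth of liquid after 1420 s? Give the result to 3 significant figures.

0.367 m

With no inflow, A dh/dt = −0.00205 √h.
This is separable: 2 d(√h)/dt = −0.00205/A, so √h = √h₀ − (0.00205/(2A)) t.
√h = √3.07 − 0.00205·1420/(2·1.27) = 1.7521 − 1.1461 = 0.60608.
h = 0.60608² = 0.36733 m.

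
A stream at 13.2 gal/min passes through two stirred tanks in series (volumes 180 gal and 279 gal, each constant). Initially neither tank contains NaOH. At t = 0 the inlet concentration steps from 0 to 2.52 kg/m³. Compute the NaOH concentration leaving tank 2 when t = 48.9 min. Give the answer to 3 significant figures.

1.94 kg/m³

Time constants: τᵢ = Vᵢ/Q for each well-mixed tank.
τ₁ = 180/13.2 = 13.636 min; τ₂ = 279/13.2 = 21.136 min.
Tank 1: C₁ = C_in(1 − e^(−t/τ₁)). Tank 2 (τ₁ ≠ τ₂): C₂ = C_in[1 − (τ₁ e^(−t/τ₁) − τ₂ e^(−t/τ₂))/(τ₁ − τ₂)].
At t = 48.9: e^(−t/τ₁) = 0.027709, e^(−t/τ₂) = 0.098910.
C₂ = 2.52·[1 − (13.636·0.027709 − 21.136·0.098910)/(-7.5000)] = 2.52·0.77163 = 1.9445 kg/m³.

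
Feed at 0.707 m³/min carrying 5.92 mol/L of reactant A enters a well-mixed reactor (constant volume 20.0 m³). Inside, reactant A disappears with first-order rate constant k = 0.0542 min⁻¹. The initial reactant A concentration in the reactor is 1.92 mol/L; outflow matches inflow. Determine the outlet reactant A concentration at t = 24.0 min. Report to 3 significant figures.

Accumulation = in − out − consumed: V dC/dt = Q C_in − Q C − k V C.
This is linear with rate a = Q/V + k = 0.089550 min⁻¹.
C_ss = Q C_in/(Q + kV) = 2.3369 mol/L; C(t) = C_ss + (C₀ − C_ss) e^(−a t).
C(24.0) = 2.3369 + (-0.41693)·e^(−0.089550·24.0) = 2.3369 + (-0.41693)·0.11658 = 2.2883 mol/L.

2.29 mol/L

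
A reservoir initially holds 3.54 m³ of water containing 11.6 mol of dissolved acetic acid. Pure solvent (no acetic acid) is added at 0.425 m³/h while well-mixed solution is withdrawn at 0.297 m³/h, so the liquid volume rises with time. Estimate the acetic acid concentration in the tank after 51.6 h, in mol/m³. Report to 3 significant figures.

Let m(t) be the amount of acetic acid. Volume: V(t) = V₀ + (Q_in − Q_out) t = 3.54 + 0.12800 t; V(51.6) = 10.145 m³.
Species balance (pure solvent in): dm/dt = −Q_out · m/V(t).
dm/m = −Q_out dt/(V₀ + 0.12800 t); integrating gives ln(m/m₀) = −(Q_out/(Q_in−Q_out)) ln(V/V₀).
m = m₀ (V₀/V)^(Q_out/(Q_in−Q_out)) = 11.6 × (3.54/10.145)^(2.3203) = 1.0081 mol.
C = m/V = 1.0081/10.145 = 0.099374 mol/m³.

0.0994 mol/m³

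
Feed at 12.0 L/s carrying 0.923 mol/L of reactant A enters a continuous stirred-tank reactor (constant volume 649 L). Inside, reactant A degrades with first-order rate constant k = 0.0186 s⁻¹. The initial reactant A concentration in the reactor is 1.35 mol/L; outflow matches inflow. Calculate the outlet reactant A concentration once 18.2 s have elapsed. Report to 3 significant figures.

Accumulation = in − out − consumed: V dC/dt = Q C_in − Q C − k V C.
This is linear with rate a = Q/V + k = 0.037090 s⁻¹.
C_ss = Q C_in/(Q + kV) = 0.46013 mol/L; C(t) = C_ss + (C₀ − C_ss) e^(−a t).
C(18.2) = 0.46013 + (0.88987)·e^(−0.037090·18.2) = 0.46013 + (0.88987)·0.50914 = 0.91320 mol/L.

0.913 mol/L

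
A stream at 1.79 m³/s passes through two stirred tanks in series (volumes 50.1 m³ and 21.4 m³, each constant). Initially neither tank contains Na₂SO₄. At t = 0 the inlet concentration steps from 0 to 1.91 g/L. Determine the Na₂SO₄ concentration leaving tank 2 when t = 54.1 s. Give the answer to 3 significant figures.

1.44 g/L

Species balance on tank i: dCᵢ/dt = (Cᵢ₋₁ − Cᵢ)/τᵢ with τᵢ = Vᵢ/Q.
τ₁ = 50.1/1.79 = 27.989 s; τ₂ = 21.4/1.79 = 11.955 s.
Tank 1: C₁ = C_in(1 − e^(−t/τ₁)). Tank 2 (τ₁ ≠ τ₂): C₂ = C_in[1 − (τ₁ e^(−t/τ₁) − τ₂ e^(−t/τ₂))/(τ₁ − τ₂)].
At t = 54.1: e^(−t/τ₁) = 0.14473, e^(−t/τ₂) = 0.010833.
C₂ = 1.91·[1 − (27.989·0.14473 − 11.955·0.010833)/(16.034)] = 1.91·0.75544 = 1.4429 g/L.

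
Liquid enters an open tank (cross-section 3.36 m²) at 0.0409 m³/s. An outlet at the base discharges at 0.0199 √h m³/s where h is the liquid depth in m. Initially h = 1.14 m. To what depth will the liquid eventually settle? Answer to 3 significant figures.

4.22 m

Unsteady balance on liquid volume: A dh/dt = Q_in − 0.0199 √h. At steady state dh/dt = 0:
Q_in = 0.0199 √h_ss ⇒ √h_ss = 0.0409/0.0199 = 2.0553.
h_ss = 2.0553² = 4.2242 m. (Since h₀ = 1.14 m < h_ss, the level will rise toward this value.)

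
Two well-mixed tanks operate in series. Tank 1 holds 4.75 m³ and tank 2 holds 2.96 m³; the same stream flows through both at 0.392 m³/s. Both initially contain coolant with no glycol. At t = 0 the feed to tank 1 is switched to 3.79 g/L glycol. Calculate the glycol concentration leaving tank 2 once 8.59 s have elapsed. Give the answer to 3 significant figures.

Each tank obeys Vᵢ dCᵢ/dt = Q(Cᵢ₋₁ − Cᵢ), so τᵢ = Vᵢ/Q.
τ₁ = 4.75/0.392 = 12.117 s; τ₂ = 2.96/0.392 = 7.5510 s.
Solving the cascade with C₁(0)=C₂(0)=0 gives C₂(t) = C_in[1 − (τ₁ e^(−t/τ₁) − τ₂ e^(−t/τ₂))/(τ₁ − τ₂)].
At t = 8.59: e^(−t/τ₁) = 0.49218, e^(−t/τ₂) = 0.32059.
C₂ = 3.79·[1 − (12.117·0.49218 − 7.5510·0.32059)/(4.5663)] = 3.79·0.22406 = 0.84919 g/L.

0.849 g/L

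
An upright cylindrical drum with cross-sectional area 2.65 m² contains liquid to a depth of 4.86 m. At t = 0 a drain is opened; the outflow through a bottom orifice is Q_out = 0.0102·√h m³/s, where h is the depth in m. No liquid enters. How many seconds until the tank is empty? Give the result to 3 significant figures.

1150 s

Unsteady balance on liquid volume: A dh/dt = −0.0102 √h.
∫ h^(−1/2) dh = −(0.0102/A) ∫ dt, giving 2√h = 2√h₀ − (0.0102/A) t.
Set h = 0: 2√h₀ = (0.0102/A) t_empty ⇒ t_empty = 2A√h₀/0.0102.
t_empty = 2·2.65·√4.86/0.0102 = 5.3000·2.2045/0.0102 = 1145.5 s.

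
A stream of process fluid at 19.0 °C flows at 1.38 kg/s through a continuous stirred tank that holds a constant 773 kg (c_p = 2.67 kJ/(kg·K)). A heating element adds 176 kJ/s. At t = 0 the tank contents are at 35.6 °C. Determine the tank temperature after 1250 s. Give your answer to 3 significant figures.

63.4 °C

First-law balance (no shaft work): M c_p dT/dt = ṁ c_p (T_in − T) + 176.
τ = M/ṁ = 560.14 s; T_ss = T_in + Q̇/(ṁ c_p) = 19.0 + 176/(1.38·2.67) = 66.766 °C.
Integrating: T(t) = T_ss + (T₀ − T_ss) e^(−t/τ).
T(1250) = 66.766 + (-31.166)·e^(−1250/560.14) = 66.766 + (-31.166)·0.10736 = 63.420 °C.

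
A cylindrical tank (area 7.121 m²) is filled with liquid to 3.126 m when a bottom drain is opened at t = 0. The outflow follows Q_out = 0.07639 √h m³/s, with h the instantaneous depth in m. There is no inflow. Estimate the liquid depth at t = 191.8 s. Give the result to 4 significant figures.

0.5465 m

A dh/dt = −Q_out = −0.07639 √h.
Separate and integrate: 2(√h − √h₀) = −(0.07639/A) t.
√h = √3.126 − 0.07639·191.8/(2·7.121) = 1.76805 − 1.02876 = 0.739290.
h = 0.739290² = 0.546549 m.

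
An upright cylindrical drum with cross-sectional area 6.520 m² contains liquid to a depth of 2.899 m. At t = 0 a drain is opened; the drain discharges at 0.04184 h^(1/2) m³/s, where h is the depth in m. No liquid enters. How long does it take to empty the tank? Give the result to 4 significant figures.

530.7 s

A dh/dt = −Q_out = −0.04184 √h.
∫ h^(−1/2) dh = −(0.04184/A) ∫ dt, giving 2√h = 2√h₀ − (0.04184/A) t.
Tank is empty when √h = 0: t_empty = 2A√h₀/0.04184.
t_empty = 2·6.520·√2.899/0.04184 = 13.0400·1.70265/0.04184 = 530.652 s.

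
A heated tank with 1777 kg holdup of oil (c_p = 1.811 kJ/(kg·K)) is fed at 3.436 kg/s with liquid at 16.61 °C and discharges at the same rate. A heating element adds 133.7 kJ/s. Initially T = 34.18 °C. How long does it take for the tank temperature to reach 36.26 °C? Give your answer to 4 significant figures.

Unsteady energy balance on the tank contents: M c_p dT/dt = ṁ c_p (T_in − T) + 133.7.
τ = M/ṁ = 517.171 s; T_ss = T_in + Q̇/(ṁ c_p) = 38.0962 °C.
T(t) = T_ss + (T₀ − T_ss) e^(−t/τ). Set T = 36.26:
e^(−t/τ) = (36.26 − 38.0962)/(34.18 − 38.0962) = 0.468874
t = −517.171 · ln(0.468874) = 391.716 s.

391.7 s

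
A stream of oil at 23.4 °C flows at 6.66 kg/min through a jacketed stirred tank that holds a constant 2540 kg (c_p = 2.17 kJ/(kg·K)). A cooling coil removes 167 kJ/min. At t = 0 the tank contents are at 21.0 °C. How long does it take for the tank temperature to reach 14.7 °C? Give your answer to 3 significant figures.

Unsteady energy balance on the tank contents: M c_p dT/dt = ṁ c_p (T_in − T) − 167.
τ = M/ṁ = 381.38 min; T_ss = T_in − Q̇/(ṁ c_p) = 11.845 °C.
T(t) = T_ss + (T₀ − T_ss) e^(−t/τ). Set T = 14.7:
e^(−t/τ) = (14.7 − 11.845)/(21.0 − 11.845) = 0.31188
t = −381.38 · ln(0.31188) = 444.37 min.

444 min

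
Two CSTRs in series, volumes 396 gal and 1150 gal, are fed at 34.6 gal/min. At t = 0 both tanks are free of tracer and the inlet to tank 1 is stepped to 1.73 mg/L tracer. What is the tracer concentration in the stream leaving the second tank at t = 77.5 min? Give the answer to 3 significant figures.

Species balance on tank i: dCᵢ/dt = (Cᵢ₋₁ − Cᵢ)/τᵢ with τᵢ = Vᵢ/Q.
τ₁ = 396/34.6 = 11.445 min; τ₂ = 1150/34.6 = 33.237 min.
Tank 1: C₁ = C_in(1 − e^(−t/τ₁)). Tank 2 (τ₁ ≠ τ₂): C₂ = C_in[1 − (τ₁ e^(−t/τ₁) − τ₂ e^(−t/τ₂))/(τ₁ − τ₂)].
At t = 77.5: e^(−t/τ₁) = 0.0011460, e^(−t/τ₂) = 0.097127.
C₂ = 1.73·[1 − (11.445·0.0011460 − 33.237·0.097127)/(-21.792)] = 1.73·0.85246 = 1.4748 mg/L.

1.47 mg/L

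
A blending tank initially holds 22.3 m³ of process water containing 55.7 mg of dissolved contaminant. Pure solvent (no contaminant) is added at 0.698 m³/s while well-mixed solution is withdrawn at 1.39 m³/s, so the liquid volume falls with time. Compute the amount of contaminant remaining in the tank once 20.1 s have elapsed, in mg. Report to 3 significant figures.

Let m(t) be the amount of contaminant. Volume: V(t) = V₀ + (Q_in − Q_out) t = 22.3 − 0.69200 t; V(20.1) = 8.3908 m³.
Species balance (pure solvent in): dm/dt = −Q_out · m/V(t).
Separate: dm/m = −Q_out dt/V(t) ⇒ ln(m/m₀) = −(Q_out/(Q_in−Q_out)) ln(V/V₀).
m = m₀ (V₀/V)^(Q_out/(Q_in−Q_out)) = 55.7 × (22.3/8.3908)^(-2.0087) = 7.8194 mg.

7.82 mg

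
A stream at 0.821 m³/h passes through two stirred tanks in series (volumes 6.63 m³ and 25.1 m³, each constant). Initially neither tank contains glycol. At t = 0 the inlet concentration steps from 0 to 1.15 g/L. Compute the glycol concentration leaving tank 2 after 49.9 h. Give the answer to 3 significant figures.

0.845 g/L

Species balance on tank i: dCᵢ/dt = (Cᵢ₋₁ − Cᵢ)/τᵢ with τᵢ = Vᵢ/Q.
τ₁ = 6.63/0.821 = 8.0755 h; τ₂ = 25.1/0.821 = 30.572 h.
Tank 1: C₁ = C_in(1 − e^(−t/τ₁)). Tank 2 (τ₁ ≠ τ₂): C₂ = C_in[1 − (τ₁ e^(−t/τ₁) − τ₂ e^(−t/τ₂))/(τ₁ − τ₂)].
At t = 49.9: e^(−t/τ₁) = 0.0020721, e^(−t/τ₂) = 0.19550.
C₂ = 1.15·[1 − (8.0755·0.0020721 − 30.572·0.19550)/(-22.497)] = 1.15·0.73507 = 0.84532 g/L.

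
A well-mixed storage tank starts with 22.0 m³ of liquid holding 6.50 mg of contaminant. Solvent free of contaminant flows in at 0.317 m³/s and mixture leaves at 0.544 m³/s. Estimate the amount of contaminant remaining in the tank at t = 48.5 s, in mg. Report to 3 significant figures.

1.23 mg

Let m(t) be the amount of contaminant. Volume: V(t) = V₀ + (Q_in − Q_out) t = 22.0 − 0.22700 t; V(48.5) = 10.990 m³.
Solute balance: dm/dt = 0 − Q_out C = −Q_out m/V(t).
dm/m = −Q_out dt/(V₀ − 0.22700 t); integrating gives ln(m/m₀) = −(Q_out/(Q_in−Q_out)) ln(V/V₀).
m = m₀ (V₀/V)^(Q_out/(Q_in−Q_out)) = 6.50 × (22.0/10.990)^(-2.3965) = 1.2320 mg.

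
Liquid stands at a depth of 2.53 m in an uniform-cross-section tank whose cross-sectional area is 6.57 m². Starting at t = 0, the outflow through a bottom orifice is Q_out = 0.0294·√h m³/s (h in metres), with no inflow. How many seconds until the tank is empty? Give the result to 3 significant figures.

711 s

With no inflow, A dh/dt = −0.0294 √h.
∫ h^(−1/2) dh = −(0.0294/A) ∫ dt, giving 2√h = 2√h₀ − (0.0294/A) t.
Tank is empty when √h = 0: t_empty = 2A√h₀/0.0294.
t_empty = 2·6.57·√2.53/0.0294 = 13.140·1.5906/0.0294 = 710.90 s.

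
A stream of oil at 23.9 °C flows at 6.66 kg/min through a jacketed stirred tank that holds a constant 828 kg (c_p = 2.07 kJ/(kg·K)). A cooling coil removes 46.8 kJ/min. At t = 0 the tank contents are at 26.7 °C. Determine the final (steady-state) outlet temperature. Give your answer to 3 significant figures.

M c_p dT/dt = ṁ c_p (T_in − T) − Q̇.
At steady state dT/dt = 0 ⇒ T_ss = T_in − Q̇/(ṁ c_p) = 23.9 − 46.8/(6.66·2.07) = 20.505 °C.

20.5 °C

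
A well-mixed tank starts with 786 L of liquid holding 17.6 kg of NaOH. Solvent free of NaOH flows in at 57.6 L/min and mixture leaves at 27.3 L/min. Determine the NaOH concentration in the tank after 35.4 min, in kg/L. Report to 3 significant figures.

0.00436 kg/L

Total volume: dV/dt = Q_in − Q_out = 30.300 L/min, so V(t) = 786 + 30.300 t and V(35.4) = 1858.6 L.
Solute balance: dm/dt = 0 − Q_out C = −Q_out m/V(t).
dm/m = −Q_out dt/(V₀ + 30.300 t); integrating gives ln(m/m₀) = −(Q_out/(Q_in−Q_out)) ln(V/V₀).
m = m₀ (V₀/V)^(Q_out/(Q_in−Q_out)) = 17.6 × (786/1858.6)^(0.90099) = 8.1050 kg.
C = m/V = 8.1050/1858.6 = 0.0043607 kg/L.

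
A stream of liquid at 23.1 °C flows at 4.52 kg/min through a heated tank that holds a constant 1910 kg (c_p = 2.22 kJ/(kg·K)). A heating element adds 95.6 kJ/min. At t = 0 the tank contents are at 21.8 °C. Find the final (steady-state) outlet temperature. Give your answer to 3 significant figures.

Energy balance: M c_p dT/dt = ṁ c_p (T_in − T) + 95.6.
At steady state dT/dt = 0 ⇒ T_ss = T_in + Q̇/(ṁ c_p) = 23.1 + 95.6/(4.52·2.22) = 32.627 °C.

32.6 °C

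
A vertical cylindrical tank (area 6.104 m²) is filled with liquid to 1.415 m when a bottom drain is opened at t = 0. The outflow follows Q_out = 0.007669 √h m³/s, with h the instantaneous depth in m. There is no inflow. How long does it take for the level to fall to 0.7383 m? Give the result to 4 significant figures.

525.8 s

With no inflow, A dh/dt = −0.007669 √h.
∫ h^(−1/2) dh = −(0.007669/A) ∫ dt, giving 2√h = 2√h₀ − (0.007669/A) t.
t = 2A(√h₀ − √h)/0.007669 = 2·6.104·(√1.415 − √0.7383)/0.007669
  = 12.2080 × (1.18954 − 0.859244) / 0.007669 = 525.783 s.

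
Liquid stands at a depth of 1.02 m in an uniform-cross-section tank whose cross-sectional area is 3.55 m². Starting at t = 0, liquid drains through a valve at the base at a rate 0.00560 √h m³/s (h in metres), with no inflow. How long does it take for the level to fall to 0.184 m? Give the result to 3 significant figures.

A dh/dt = −Q_out = −0.00560 √h.
This is separable: 2 d(√h)/dt = −0.00560/A, so √h = √h₀ − (0.00560/(2A)) t.
t = 2A(√h₀ − √h)/0.00560 = 2·3.55·(√1.02 − √0.184)/0.00560
  = 7.1000 × (1.0100 − 0.42895) / 0.00560 = 736.62 s.

737 s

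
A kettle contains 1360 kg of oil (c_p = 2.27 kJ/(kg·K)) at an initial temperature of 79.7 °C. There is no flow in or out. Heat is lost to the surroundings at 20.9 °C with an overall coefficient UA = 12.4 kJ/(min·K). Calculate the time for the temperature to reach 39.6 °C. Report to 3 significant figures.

285 min

M c_p dT/dt = −UA(T − T_amb).
τ = M c_p/UA = 248.97 min; T_ss = T_amb = 20.900 °C.
T(t) = T_ss + (T₀ − T_ss)e^(−t/τ); set T = 39.6:
t = −τ ln[(T − T_ss)/(T₀ − T_ss)] = −248.97 · ln(0.31803) = 285.22 min.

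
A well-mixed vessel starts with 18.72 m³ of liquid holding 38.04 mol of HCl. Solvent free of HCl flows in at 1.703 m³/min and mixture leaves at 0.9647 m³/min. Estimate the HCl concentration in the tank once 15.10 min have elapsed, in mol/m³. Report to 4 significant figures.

0.6917 mol/m³

Total volume: dV/dt = Q_in − Q_out = 0.738300 m³/min, so V(t) = 18.72 + 0.738300 t and V(15.10) = 29.8683 m³.
Solute balance: dm/dt = 0 − Q_out C = −Q_out m/V(t).
dm/m = −Q_out dt/(V₀ + 0.738300 t); integrating gives ln(m/m₀) = −(Q_out/(Q_in−Q_out)) ln(V/V₀).
m = m₀ (V₀/V)^(Q_out/(Q_in−Q_out)) = 38.04 × (18.72/29.8683)^(1.30665) = 20.6592 mol.
C = m/V = 20.6592/29.8683 = 0.691677 mol/m³.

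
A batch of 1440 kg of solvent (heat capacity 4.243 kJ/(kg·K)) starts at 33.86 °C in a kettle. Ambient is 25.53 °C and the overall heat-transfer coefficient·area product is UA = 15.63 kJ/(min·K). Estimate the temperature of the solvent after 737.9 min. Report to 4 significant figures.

26.79 °C

Lumped-capacitance energy balance: M c_p dT/dt = UA(T_amb − T).
dT/dt = (T_ss − T)/τ with T_ss = T_amb = 25.5300 °C, τ = M c_p/UA = 1440·4.243/15.63 = 390.910 min.
Integrating: T(t) = T_ss + (T₀ − T_ss) e^(−t/τ).
T(737.9) = 25.5300 + (8.33000)·0.151428 = 26.7914 °C.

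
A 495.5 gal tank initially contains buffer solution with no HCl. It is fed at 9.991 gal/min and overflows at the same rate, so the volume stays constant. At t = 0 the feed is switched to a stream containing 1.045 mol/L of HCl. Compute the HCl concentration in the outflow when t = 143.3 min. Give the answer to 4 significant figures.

Transient balance on the dissolved component: V dC/dt = Q(C_in − C).
Rewrite as dC/dt + C/τ = C_in/τ, τ = V/Q = 49.5946 min.
Solution: C(t) = C_in + (C₀ − C_in) e^(−t/τ).
C(143.3) = 1.045 + (0 − 1.045)·e^(−143.3/49.5946) = 1.045 + (-1.04500)·0.0556082 = 0.986889 mol/L.

0.9869 mol/L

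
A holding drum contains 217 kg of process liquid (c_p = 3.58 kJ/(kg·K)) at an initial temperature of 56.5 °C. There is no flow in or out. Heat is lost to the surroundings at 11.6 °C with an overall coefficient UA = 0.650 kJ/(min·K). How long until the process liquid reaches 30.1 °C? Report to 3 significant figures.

1060 min

Lumped-capacitance energy balance: M c_p dT/dt = UA(T_amb − T).
τ = M c_p/UA = 1195.2 min; T_ss = T_amb = 11.600 °C.
T(t) = T_ss + (T₀ − T_ss)e^(−t/τ); set T = 30.1:
t = −τ ln[(T − T_ss)/(T₀ − T_ss)] = −1195.2 · ln(0.41203) = 1059.7 min.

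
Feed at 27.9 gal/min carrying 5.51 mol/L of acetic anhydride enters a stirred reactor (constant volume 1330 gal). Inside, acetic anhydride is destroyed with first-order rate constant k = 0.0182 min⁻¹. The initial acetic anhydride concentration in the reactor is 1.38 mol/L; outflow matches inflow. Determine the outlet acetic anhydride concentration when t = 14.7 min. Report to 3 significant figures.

Species balance: V dC/dt = Q C_in − Q C − k V C.
dC/dt = (Q/V) C_in − (Q/V + k) C; effective rate a = Q/V + k = 0.020977 + 0.0182 = 0.039177 min⁻¹.
C_ss = Q C_in/(Q + kV) = 2.9503 mol/L; C(t) = C_ss + (C₀ − C_ss) e^(−a t).
C(14.7) = 2.9503 + (-1.5703)·e^(−0.039177·14.7) = 2.9503 + (-1.5703)·0.56219 = 2.0675 mol/L.

2.07 mol/L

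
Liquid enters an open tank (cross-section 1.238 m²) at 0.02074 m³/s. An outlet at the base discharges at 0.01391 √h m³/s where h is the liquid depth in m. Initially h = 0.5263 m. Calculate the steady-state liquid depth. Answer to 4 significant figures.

2.223 m

A dh/dt = Q_in − 0.01391 √h. Steady state requires inflow = outflow:
Q_in = 0.01391 √h_ss ⇒ √h_ss = 0.02074/0.01391 = 1.49101.
h_ss = 1.49101² = 2.22312 m. (Since h₀ = 0.5263 m < h_ss, the level will rise toward this value.)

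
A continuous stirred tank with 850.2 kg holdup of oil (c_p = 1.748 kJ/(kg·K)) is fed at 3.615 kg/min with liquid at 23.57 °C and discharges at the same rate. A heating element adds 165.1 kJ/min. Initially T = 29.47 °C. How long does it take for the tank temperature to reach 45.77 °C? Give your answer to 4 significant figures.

Heat balance on the well-mixed liquid: M c_p dT/dt = ṁ c_p (T_in − T) + 165.1.
τ = M/ṁ = 235.187 min; T_ss = T_in + Q̇/(ṁ c_p) = 49.6975 °C.
T(t) = T_ss + (T₀ − T_ss) e^(−t/τ). Set T = 45.77:
e^(−t/τ) = (45.77 − 49.6975)/(29.47 − 49.6975) = 0.194165
t = −235.187 · ln(0.194165) = 385.482 min.

385.5 min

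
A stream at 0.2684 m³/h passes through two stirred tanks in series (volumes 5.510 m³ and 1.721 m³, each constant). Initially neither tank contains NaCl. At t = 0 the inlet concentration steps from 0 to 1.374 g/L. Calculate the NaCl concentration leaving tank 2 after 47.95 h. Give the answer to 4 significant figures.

1.181 g/L

Each tank obeys Vᵢ dCᵢ/dt = Q(Cᵢ₋₁ − Cᵢ), so τᵢ = Vᵢ/Q.
τ₁ = 5.510/0.2684 = 20.5291 h; τ₂ = 1.721/0.2684 = 6.41207 h.
Solving the cascade with C₁(0)=C₂(0)=0 gives C₂(t) = C_in[1 − (τ₁ e^(−t/τ₁) − τ₂ e^(−t/τ₂))/(τ₁ − τ₂)].
At t = 47.95: e^(−t/τ₁) = 0.0967415, e^(−t/τ₂) = 0.000565340.
C₂ = 1.374·[1 − (20.5291·0.0967415 − 6.41207·0.000565340)/(14.1170)] = 1.374·0.859574 = 1.18106 g/L.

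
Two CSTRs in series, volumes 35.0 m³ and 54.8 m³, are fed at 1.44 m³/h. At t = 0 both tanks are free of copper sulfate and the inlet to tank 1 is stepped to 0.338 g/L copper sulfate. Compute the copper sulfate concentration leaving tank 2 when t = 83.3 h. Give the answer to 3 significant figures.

0.253 g/L

Each tank obeys Vᵢ dCᵢ/dt = Q(Cᵢ₋₁ − Cᵢ), so τᵢ = Vᵢ/Q.
τ₁ = 35.0/1.44 = 24.306 h; τ₂ = 54.8/1.44 = 38.056 h.
Solving the cascade with C₁(0)=C₂(0)=0 gives C₂(t) = C_in[1 − (τ₁ e^(−t/τ₁) − τ₂ e^(−t/τ₂))/(τ₁ − τ₂)].
At t = 83.3: e^(−t/τ₁) = 0.032478, e^(−t/τ₂) = 0.11204.
C₂ = 0.338·[1 − (24.306·0.032478 − 38.056·0.11204)/(-13.750)] = 0.338·0.74732 = 0.25259 g/L.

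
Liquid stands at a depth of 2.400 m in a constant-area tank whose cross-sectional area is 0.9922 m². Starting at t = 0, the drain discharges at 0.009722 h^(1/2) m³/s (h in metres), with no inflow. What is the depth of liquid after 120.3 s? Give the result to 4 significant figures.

0.9213 m

Unsteady balance on liquid volume: A dh/dt = −0.009722 √h.
∫ h^(−1/2) dh = −(0.009722/A) ∫ dt, giving 2√h = 2√h₀ − (0.009722/A) t.
√h = √2.400 − 0.009722·120.3/(2·0.9922) = 1.54919 − 0.589375 = 0.959818.
h = 0.959818² = 0.921250 m.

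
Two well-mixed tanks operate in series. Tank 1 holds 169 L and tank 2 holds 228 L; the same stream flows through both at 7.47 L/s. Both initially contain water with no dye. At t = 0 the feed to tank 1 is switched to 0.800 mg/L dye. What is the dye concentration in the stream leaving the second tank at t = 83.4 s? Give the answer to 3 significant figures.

0.656 mg/L

Species balance on tank i: dCᵢ/dt = (Cᵢ₋₁ − Cᵢ)/τᵢ with τᵢ = Vᵢ/Q.
τ₁ = 169/7.47 = 22.624 s; τ₂ = 228/7.47 = 30.522 s.
Tank 1: C₁ = C_in(1 − e^(−t/τ₁)). Tank 2 (τ₁ ≠ τ₂): C₂ = C_in[1 − (τ₁ e^(−t/τ₁) − τ₂ e^(−t/τ₂))/(τ₁ − τ₂)].
At t = 83.4: e^(−t/τ₁) = 0.025063, e^(−t/τ₂) = 0.065060.
C₂ = 0.800·[1 − (22.624·0.025063 − 30.522·0.065060)/(-7.8983)] = 0.800·0.82037 = 0.65630 mg/L.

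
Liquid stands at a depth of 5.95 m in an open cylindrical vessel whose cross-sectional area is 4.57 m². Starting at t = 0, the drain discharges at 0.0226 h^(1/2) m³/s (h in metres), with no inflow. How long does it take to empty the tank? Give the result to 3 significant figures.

A dh/dt = −Q_out = −0.0226 √h.
Separate and integrate: 2(√h − √h₀) = −(0.0226/A) t.
Tank is empty when √h = 0: t_empty = 2A√h₀/0.0226.
t_empty = 2·4.57·√5.95/0.0226 = 9.1400·2.4393/0.0226 = 986.50 s.

986 s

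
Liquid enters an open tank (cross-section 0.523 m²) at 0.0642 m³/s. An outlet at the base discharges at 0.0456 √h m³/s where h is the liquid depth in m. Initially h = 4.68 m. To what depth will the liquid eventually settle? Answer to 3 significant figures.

Level balance: A dh/dt = 0.0642 − 0.0456 √h. Setting dh/dt = 0:
Q_in = 0.0456 √h_ss ⇒ √h_ss = 0.0642/0.0456 = 1.4079.
h_ss = 1.4079² = 1.9822 m. (Since h₀ = 4.68 m > h_ss, the level will fall toward this value.)

1.98 m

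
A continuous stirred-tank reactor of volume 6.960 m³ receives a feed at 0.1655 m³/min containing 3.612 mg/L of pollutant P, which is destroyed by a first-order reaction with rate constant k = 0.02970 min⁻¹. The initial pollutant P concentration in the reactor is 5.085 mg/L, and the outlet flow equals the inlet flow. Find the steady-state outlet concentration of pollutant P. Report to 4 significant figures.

1.606 mg/L

V dC/dt = Q(C_in − C) − k V C.
At steady state: 0 = Q C_in − (Q + kV) C_ss, so C_ss = Q C_in/(Q + kV).
C_ss = 0.1655·3.612/(0.1655 + 0.02970·6.960) = 0.597786/0.372212 = 1.60604 mg/L.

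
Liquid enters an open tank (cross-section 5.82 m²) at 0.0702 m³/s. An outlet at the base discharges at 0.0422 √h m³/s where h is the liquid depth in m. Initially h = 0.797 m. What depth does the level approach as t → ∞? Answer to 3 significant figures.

A dh/dt = Q_in − 0.0422 √h. Steady state requires inflow = outflow:
Q_in = 0.0422 √h_ss ⇒ √h_ss = 0.0702/0.0422 = 1.6635.
h_ss = 1.6635² = 2.7673 m. (Since h₀ = 0.797 m < h_ss, the level will rise toward this value.)

2.77 m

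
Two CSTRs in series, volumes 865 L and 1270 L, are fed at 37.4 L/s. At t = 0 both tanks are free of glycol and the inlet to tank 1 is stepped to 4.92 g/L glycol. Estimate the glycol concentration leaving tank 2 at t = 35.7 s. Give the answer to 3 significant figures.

Species balance on tank i: dCᵢ/dt = (Cᵢ₋₁ − Cᵢ)/τᵢ with τᵢ = Vᵢ/Q.
τ₁ = 865/37.4 = 23.128 s; τ₂ = 1270/37.4 = 33.957 s.
Tank 1: C₁ = C_in(1 − e^(−t/τ₁)). Tank 2 (τ₁ ≠ τ₂): C₂ = C_in[1 − (τ₁ e^(−t/τ₁) − τ₂ e^(−t/τ₂))/(τ₁ − τ₂)].
At t = 35.7: e^(−t/τ₁) = 0.21362, e^(−t/τ₂) = 0.34948.
C₂ = 4.92·[1 − (23.128·0.21362 − 33.957·0.34948)/(-10.829)] = 4.92·0.36036 = 1.7730 g/L.

1.77 g/L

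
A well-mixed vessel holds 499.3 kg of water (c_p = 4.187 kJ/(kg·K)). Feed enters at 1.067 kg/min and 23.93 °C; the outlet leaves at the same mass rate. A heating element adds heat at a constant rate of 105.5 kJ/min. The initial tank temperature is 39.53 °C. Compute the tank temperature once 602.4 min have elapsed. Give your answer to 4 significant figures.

M c_p dT/dt = ṁ c_p (T_in − T) + Q̇.
Rearrange: dT/dt = (T_ss − T)/τ with τ = M/ṁ = 467.948 min and T_ss = T_in + Q̇/(ṁ c_p) = 47.5448 °C.
Integrating: T(t) = T_ss + (T₀ − T_ss) e^(−t/τ).
T(602.4) = 47.5448 + (-8.01484)·e^(−602.4/467.948) = 47.5448 + (-8.01484)·0.276008 = 45.3327 °C.

45.33 °C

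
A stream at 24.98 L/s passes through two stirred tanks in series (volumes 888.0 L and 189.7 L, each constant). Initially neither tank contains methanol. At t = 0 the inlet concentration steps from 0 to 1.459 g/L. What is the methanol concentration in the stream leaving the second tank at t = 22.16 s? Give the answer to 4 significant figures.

0.4857 g/L

Time constants: τᵢ = Vᵢ/Q for each well-mixed tank.
τ₁ = 888.0/24.98 = 35.5484 s; τ₂ = 189.7/24.98 = 7.59408 s.
Tank 1: C₁ = C_in(1 − e^(−t/τ₁)). Tank 2 (τ₁ ≠ τ₂): C₂ = C_in[1 − (τ₁ e^(−t/τ₁) − τ₂ e^(−t/τ₂))/(τ₁ − τ₂)].
At t = 22.16: e^(−t/τ₁) = 0.536132, e^(−t/τ₂) = 0.0540382.
C₂ = 1.459·[1 − (35.5484·0.536132 − 7.59408·0.0540382)/(27.9544)] = 1.459·0.332902 = 0.485705 g/L.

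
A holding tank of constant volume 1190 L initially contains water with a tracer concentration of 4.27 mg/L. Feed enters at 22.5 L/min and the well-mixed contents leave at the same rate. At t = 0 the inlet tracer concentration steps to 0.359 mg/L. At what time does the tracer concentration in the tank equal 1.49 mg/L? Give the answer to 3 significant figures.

Species balance on the tank: V dC/dt = Q(C_in − C), so τ = V/Q = 52.889 min.
C(t) = C_in + (C₀ − C_in) e^(−t/τ). Set C = 1.49 and solve for t:
e^(−t/τ) = (C − C_in)/(C₀ − C_in) = (1.49 − 0.359)/(4.27 − 0.359) = 0.28918
t = −τ ln(…) = 52.889 × 1.2407 = 65.619 min.

65.6 min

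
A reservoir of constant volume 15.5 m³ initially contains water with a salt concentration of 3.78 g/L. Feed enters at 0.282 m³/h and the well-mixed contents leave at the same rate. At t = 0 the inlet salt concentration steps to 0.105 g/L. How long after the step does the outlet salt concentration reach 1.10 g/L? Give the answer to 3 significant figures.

71.8 h

Species balance: V dC/dt = Q(C_in − C) ⇒ τ = V/Q = 54.965 h.
C(t) = C_in + (C₀ − C_in) e^(−t/τ). Set C = 1.10 and solve for t:
e^(−t/τ) = (C − C_in)/(C₀ − C_in) = (1.10 − 0.105)/(3.78 − 0.105) = 0.27075
t = −τ ln(…) = 54.965 × 1.3066 = 71.815 h.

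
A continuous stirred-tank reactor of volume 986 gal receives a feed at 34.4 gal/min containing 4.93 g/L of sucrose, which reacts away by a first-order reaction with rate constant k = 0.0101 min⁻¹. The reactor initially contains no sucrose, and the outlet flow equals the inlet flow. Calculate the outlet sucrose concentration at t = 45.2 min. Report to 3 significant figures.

3.32 g/L

V dC/dt = Q(C_in − C) − k V C.
dC/dt = (Q/V) C_in − (Q/V + k) C; effective rate a = Q/V + k = 0.034888 + 0.0101 = 0.044988 min⁻¹.
C_ss = Q C_in/(Q + kV) = 3.8232 g/L; C(t) = C_ss + (C₀ − C_ss) e^(−a t).
C(45.2) = 3.8232 + (-3.8232)·e^(−0.044988·45.2) = 3.8232 + (-3.8232)·0.13088 = 3.3228 g/L.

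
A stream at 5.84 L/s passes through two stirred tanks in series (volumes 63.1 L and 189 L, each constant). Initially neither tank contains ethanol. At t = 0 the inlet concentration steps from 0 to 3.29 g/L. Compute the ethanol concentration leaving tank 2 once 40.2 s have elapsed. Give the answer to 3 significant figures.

1.90 g/L

Time constants: τᵢ = Vᵢ/Q for each well-mixed tank.
τ₁ = 63.1/5.84 = 10.805 s; τ₂ = 189/5.84 = 32.363 s.
Tank 1: C₁ = C_in(1 − e^(−t/τ₁)). Tank 2 (τ₁ ≠ τ₂): C₂ = C_in[1 − (τ₁ e^(−t/τ₁) − τ₂ e^(−t/τ₂))/(τ₁ − τ₂)].
At t = 40.2: e^(−t/τ₁) = 0.024220, e^(−t/τ₂) = 0.28876.
C₂ = 3.29·[1 − (10.805·0.024220 − 32.363·0.28876)/(-21.558)] = 3.29·0.57865 = 1.9038 g/L.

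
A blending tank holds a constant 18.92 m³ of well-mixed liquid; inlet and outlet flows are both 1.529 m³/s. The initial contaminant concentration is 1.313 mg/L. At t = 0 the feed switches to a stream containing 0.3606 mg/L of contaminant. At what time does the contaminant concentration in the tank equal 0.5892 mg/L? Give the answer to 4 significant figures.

17.66 s

Transient balance on the dissolved component: V dC/dt = Q(C_in − C), so τ = V/Q = 12.3741 s.
C(t) = C_in + (C₀ − C_in) e^(−t/τ). Set C = 0.5892 and solve for t:
e^(−t/τ) = (C − C_in)/(C₀ − C_in) = (0.5892 − 0.3606)/(1.313 − 0.3606) = 0.240025
t = −τ ln(…) = 12.3741 × 1.42701 = 17.6580 s.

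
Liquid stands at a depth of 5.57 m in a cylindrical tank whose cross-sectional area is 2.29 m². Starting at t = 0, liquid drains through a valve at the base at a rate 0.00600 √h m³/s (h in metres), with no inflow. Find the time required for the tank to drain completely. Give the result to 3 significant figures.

1800 s

A dh/dt = −Q_out = −0.00600 √h.
∫ h^(−1/2) dh = −(0.00600/A) ∫ dt, giving 2√h = 2√h₀ − (0.00600/A) t.
Tank is empty when √h = 0: t_empty = 2A√h₀/0.00600.
t_empty = 2·2.29·√5.57/0.00600 = 4.5800·2.3601/0.00600 = 1801.5 s.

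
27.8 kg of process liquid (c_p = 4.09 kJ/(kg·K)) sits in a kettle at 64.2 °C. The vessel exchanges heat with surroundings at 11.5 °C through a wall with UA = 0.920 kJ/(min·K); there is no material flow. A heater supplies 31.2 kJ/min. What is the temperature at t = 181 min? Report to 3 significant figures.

Lumped-capacitance energy balance: M c_p dT/dt = UA(T_amb − T) + Q̇.
dT/dt = (T_ss − T)/τ with T_ss = T_amb + Q̇/UA = 11.5 + 31.2/0.920 = 45.413 °C, τ = M c_p/UA = 27.8·4.09/0.920 = 123.59 min.
T approaches T_ss exponentially: T(t) = T_ss + (T₀ − T_ss) e^(−t/τ).
T(181) = 45.413 + (18.787)·0.23119 = 49.756 °C.

49.8 °C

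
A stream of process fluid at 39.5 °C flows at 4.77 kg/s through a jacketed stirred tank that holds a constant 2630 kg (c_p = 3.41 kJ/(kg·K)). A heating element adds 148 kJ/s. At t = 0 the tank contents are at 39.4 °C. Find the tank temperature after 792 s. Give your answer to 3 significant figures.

46.4 °C

Energy balance: M c_p dT/dt = ṁ c_p (T_in − T) + 148.
Rearrange: dT/dt = (T_ss − T)/τ with τ = M/ṁ = 551.36 s and T_ss = T_in + Q̇/(ṁ c_p) = 48.599 °C.
Integrating: T(t) = T_ss + (T₀ − T_ss) e^(−t/τ).
T(792) = 48.599 + (-9.1989)·e^(−792/551.36) = 48.599 + (-9.1989)·0.23777 = 46.412 °C.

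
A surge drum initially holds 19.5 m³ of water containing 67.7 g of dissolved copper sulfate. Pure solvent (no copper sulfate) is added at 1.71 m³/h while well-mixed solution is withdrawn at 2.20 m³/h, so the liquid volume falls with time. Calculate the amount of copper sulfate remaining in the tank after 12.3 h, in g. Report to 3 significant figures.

Total volume: dV/dt = Q_in − Q_out = -0.49000 m³/h, so V(t) = 19.5 − 0.49000 t and V(12.3) = 13.473 m³.
No copper sulfate enters, so dm/dt = −Q_out · (m/V).
dm/m = −Q_out dt/(V₀ − 0.49000 t); integrating gives ln(m/m₀) = −(Q_out/(Q_in−Q_out)) ln(V/V₀).
m = m₀ (V₀/V)^(Q_out/(Q_in−Q_out)) = 67.7 × (19.5/13.473)^(-4.4898) = 12.872 g.

12.9 g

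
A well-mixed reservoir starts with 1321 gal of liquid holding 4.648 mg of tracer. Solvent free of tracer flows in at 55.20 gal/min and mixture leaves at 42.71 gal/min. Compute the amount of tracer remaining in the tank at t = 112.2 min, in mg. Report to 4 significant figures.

0.3921 mg

Total volume: dV/dt = Q_in − Q_out = 12.4900 gal/min, so V(t) = 1321 + 12.4900 t and V(112.2) = 2722.38 gal.
No tracer enters, so dm/dt = −Q_out · (m/V).
dm/m = −Q_out dt/(V₀ + 12.4900 t); integrating gives ln(m/m₀) = −(Q_out/(Q_in−Q_out)) ln(V/V₀).
m = m₀ (V₀/V)^(Q_out/(Q_in−Q_out)) = 4.648 × (1321/2722.38)^(3.41954) = 0.392081 mg.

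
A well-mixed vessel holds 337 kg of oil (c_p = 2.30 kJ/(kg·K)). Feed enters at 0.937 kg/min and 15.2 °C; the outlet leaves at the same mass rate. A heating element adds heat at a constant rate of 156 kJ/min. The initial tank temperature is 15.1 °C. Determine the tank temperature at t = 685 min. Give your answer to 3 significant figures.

76.8 °C

M c_p dT/dt = ṁ c_p (T_in − T) + Q̇.
Rearrange: dT/dt = (T_ss − T)/τ with τ = M/ṁ = 359.66 min and T_ss = T_in + Q̇/(ṁ c_p) = 87.586 °C.
Solution: T(t) = T_ss + (T₀ − T_ss) e^(−t/τ).
T(685) = 87.586 + (-72.486)·e^(−685/359.66) = 87.586 + (-72.486)·0.14888 = 76.794 °C.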